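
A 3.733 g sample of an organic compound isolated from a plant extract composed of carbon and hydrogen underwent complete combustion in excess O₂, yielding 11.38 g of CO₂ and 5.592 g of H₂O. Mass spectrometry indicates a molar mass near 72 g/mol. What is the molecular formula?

C5H12

mol C = 11.38 g CO₂ ÷ 44.009 g/mol = 0.25858 mol
mol H = 2 × 5.592 g H₂O ÷ 18.015 g/mol = 0.62082 mol
Divide by the smallest (0.25858 mol): C 1.000, H 2.401
Multiplying each by 5 gives whole numbers: C 5.00, H 12.00
Empirical formula: C5H12
Empirical-formula mass = 72.15 g/mol; 72 ÷ 72.15 ≈ 1, so the molecular formula is C5H12.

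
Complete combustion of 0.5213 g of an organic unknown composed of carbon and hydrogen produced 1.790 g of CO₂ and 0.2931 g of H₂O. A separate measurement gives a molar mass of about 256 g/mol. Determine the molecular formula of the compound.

mol C = 1.790 g CO₂ ÷ 44.009 g/mol = 0.040673 mol
mol H = 2 × 0.2931 g H₂O ÷ 18.015 g/mol = 0.032540 mol
Divide by the smallest (0.032540 mol): C 1.250, H 1.000
Multiplying each by 4 gives whole numbers: C 5.00, H 4.00
Empirical formula: C5H4
Empirical-formula mass = 64.09 g/mol; 256 ÷ 64.09 ≈ 4, so the molecular formula is C20H16.

C20H16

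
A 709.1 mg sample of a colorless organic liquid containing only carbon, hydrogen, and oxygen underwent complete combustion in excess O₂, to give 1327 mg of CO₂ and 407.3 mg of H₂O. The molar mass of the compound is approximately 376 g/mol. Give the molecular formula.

mol C = 1.327 g CO₂ ÷ 44.009 g/mol = 0.030153 mol
mol H = 2 × 0.4073 g H₂O ÷ 18.015 g/mol = 0.045218 mol
mass O = 0.7091 − (0.36217 + 0.045580) = 0.30135 g → mol O = 0.30135 ÷ 15.999 = 0.018836 mol
Divide by the smallest (0.018836 mol): C 1.601, H 2.401, O 1.000
Multiplying each by 5 gives whole numbers: C 8.00, H 12.00, O 5.00
Empirical formula: C8H12O5
Empirical-formula mass = 188.18 g/mol; 376 ÷ 188.18 ≈ 2, so the molecular formula is C16H24O10.

C16H24O10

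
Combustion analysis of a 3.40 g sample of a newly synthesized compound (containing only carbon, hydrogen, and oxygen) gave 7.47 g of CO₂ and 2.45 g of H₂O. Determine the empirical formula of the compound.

mol C = 7.47 g CO₂ ÷ 44.009 g/mol = 0.1697 mol
mol H = 2 × 2.45 g H₂O ÷ 18.015 g/mol = 0.2720 mol
mass O = 3.40 − (2.039 + 0.2742) = 1.087 g → mol O = 1.087 ÷ 15.999 = 0.06795 mol
Divide by the smallest (0.06795 mol): C 2.498, H 4.003, O 1.000
Multiplying each by 2 gives whole numbers: C 5.00, H 8.01, O 2.00

C5H8O2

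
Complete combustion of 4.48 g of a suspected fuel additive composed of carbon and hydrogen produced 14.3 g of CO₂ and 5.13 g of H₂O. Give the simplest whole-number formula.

C4H7

mol C = 14.3 g CO₂ ÷ 44.009 g/mol = 0.3249 mol
mol H = 2 × 5.13 g H₂O ÷ 18.015 g/mol = 0.5695 mol
Divide by the smallest (0.3249 mol): C 1.000, H 1.753
Multiplying each by 4 gives whole numbers: C 4.00, H 7.01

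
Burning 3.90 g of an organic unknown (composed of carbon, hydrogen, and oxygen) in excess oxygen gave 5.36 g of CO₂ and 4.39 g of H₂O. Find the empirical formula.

mol C = 5.36 g CO₂ ÷ 44.009 g/mol = 0.1218 mol
mol H = 2 × 4.39 g H₂O ÷ 18.015 g/mol = 0.4874 mol
mass O = 3.90 − (1.463 + 0.4913) = 1.946 g → mol O = 1.946 ÷ 15.999 = 0.1216 mol
Divide by the smallest (0.1216 mol): C 1.001, H 4.007, O 1.000

CH4O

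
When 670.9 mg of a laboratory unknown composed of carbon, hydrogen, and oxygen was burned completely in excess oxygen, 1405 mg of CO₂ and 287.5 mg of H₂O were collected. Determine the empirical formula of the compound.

C2H2O

mol C = 1.405 g CO₂ ÷ 44.009 g/mol = 0.031925 mol
mol H = 2 × 0.2875 g H₂O ÷ 18.015 g/mol = 0.031918 mol
mass O = 0.6709 − (0.38345 + 0.032173) = 0.25527 g → mol O = 0.25527 ÷ 15.999 = 0.015956 mol
Divide by the smallest (0.015956 mol): C 2.001, H 2.000, O 1.000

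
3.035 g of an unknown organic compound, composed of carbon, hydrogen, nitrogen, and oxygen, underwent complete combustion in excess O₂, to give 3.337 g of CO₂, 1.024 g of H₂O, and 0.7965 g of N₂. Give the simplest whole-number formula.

C4H6N3O4

mol C = 3.337 g CO₂ ÷ 44.009 g/mol = 0.075825 mol
mol H = 2 × 1.024 g H₂O ÷ 18.015 g/mol = 0.11368 mol
mol N = 2 × 0.7965 g N₂ ÷ 28.014 g/mol = 0.056864 mol
mass O = 3.035 − (0.91074 + 0.11459 + 0.79650) = 1.2132 g → mol O = 1.2132 ÷ 15.999 = 0.075828 mol
Divide by the smallest (0.056864 mol): C 1.333, H 1.999, N 1.000, O 1.333
Multiplying each by 3 gives whole numbers: C 4.00, H 6.00, N 3.00, O 4.00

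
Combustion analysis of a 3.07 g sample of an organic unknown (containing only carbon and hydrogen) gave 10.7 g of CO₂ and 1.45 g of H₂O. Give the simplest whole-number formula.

mol C = 10.7 g CO₂ ÷ 44.009 g/mol = 0.2431 mol
mol H = 2 × 1.45 g H₂O ÷ 18.015 g/mol = 0.1610 mol
Divide by the smallest (0.1610 mol): C 1.510, H 1.000
Multiplying each by 2 gives whole numbers: C 3.02, H 2.00

C3H2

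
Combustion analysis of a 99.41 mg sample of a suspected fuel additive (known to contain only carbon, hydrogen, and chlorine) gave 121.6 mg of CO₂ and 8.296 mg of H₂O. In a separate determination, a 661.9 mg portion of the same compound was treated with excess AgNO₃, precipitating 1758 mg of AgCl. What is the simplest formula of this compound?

C3HCl2

mol C = 0.1216 g CO₂ ÷ 44.009 g/mol = 0.0027631 mol
mol H = 2 × 0.008296 g H₂O ÷ 18.015 g/mol = 0.00092101 mol
From the AgCl data: mol Cl per gram of compound = (1.758 ÷ 143.318) ÷ 0.6619 = 0.018532 mol/g, so in the 0.09941 g combustion sample mol Cl = 0.0018423 mol
Divide by the smallest (0.00092101 mol): C 3.000, H 1.000, Cl 2.000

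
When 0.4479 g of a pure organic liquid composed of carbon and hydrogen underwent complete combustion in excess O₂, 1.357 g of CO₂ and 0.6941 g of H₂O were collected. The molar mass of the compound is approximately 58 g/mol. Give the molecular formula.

C4H10

mol C = 1.357 g CO₂ ÷ 44.009 g/mol = 0.030835 mol
mol H = 2 × 0.6941 g H₂O ÷ 18.015 g/mol = 0.077058 mol
Divide by the smallest (0.030835 mol): C 1.000, H 2.499
Multiplying each by 2 gives whole numbers: C 2.00, H 5.00
Empirical formula: C2H5
Empirical-formula mass = 29.06 g/mol; 58 ÷ 29.06 ≈ 2, so the molecular formula is C4H10.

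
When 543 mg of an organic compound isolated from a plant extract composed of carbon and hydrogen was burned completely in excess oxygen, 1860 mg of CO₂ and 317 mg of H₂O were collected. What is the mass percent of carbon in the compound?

93.5%

mol C = 1.86 g CO₂ ÷ 44.009 g/mol = 0.04226 mol
mol H = 2 × 0.317 g H₂O ÷ 18.015 g/mol = 0.03519 mol
mass % C = 0.5076 g ÷ 0.543 g × 100%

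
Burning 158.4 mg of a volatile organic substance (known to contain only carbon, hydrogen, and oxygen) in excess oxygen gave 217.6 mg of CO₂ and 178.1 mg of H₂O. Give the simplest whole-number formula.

CH4O

mol C = 0.2176 g CO₂ ÷ 44.009 g/mol = 0.0049444 mol
mol H = 2 × 0.1781 g H₂O ÷ 18.015 g/mol = 0.019772 mol
mass O = 0.1584 − (0.059388 + 0.019931) = 0.079082 g → mol O = 0.079082 ÷ 15.999 = 0.0049429 mol
Divide by the smallest (0.0049429 mol): C 1.000, H 4.000, O 1.000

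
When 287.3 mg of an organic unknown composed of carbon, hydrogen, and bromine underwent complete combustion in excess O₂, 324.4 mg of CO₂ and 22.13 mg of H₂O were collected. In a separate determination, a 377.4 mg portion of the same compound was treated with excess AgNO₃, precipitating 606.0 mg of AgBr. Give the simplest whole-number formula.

C3HBr

mol C = 0.3244 g CO₂ ÷ 44.009 g/mol = 0.0073712 mol
mol H = 2 × 0.02213 g H₂O ÷ 18.015 g/mol = 0.0024568 mol
From the AgBr data: mol Br per gram of compound = (0.6060 ÷ 187.772) ÷ 0.3774 = 0.0085515 mol/g, so in the 0.2873 g combustion sample mol Br = 0.0024568 mol
Divide by the smallest (0.0024568 mol): C 3.000, H 1.000, Br 1.000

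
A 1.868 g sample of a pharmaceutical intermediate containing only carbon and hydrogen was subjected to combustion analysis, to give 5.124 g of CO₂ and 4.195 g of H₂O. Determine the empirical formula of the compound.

CH4

mol C = 5.124 g CO₂ ÷ 44.009 g/mol = 0.11643 mol
mol H = 2 × 4.195 g H₂O ÷ 18.015 g/mol = 0.46572 mol
Divide by the smallest (0.11643 mol): C 1.000, H 4.000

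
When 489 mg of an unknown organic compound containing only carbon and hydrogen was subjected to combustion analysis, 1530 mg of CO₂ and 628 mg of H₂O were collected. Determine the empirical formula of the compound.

CH2

mol C = 1.53 g CO₂ ÷ 44.009 g/mol = 0.03477 mol
mol H = 2 × 0.628 g H₂O ÷ 18.015 g/mol = 0.06972 mol
Divide by the smallest (0.03477 mol): C 1.000, H 2.005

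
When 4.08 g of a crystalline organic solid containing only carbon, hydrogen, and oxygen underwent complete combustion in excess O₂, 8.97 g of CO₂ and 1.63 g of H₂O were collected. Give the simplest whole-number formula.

mol C = 8.97 g CO₂ ÷ 44.009 g/mol = 0.2038 mol
mol H = 2 × 1.63 g H₂O ÷ 18.015 g/mol = 0.1810 mol
mass O = 4.08 − (2.448 + 0.1824) = 1.449 g → mol O = 1.449 ÷ 15.999 = 0.09060 mol
Divide by the smallest (0.09060 mol): C 2.250, H 1.997, O 1.000
Multiplying each by 4 gives whole numbers: C 9.00, H 7.99, O 4.00

C9H8O4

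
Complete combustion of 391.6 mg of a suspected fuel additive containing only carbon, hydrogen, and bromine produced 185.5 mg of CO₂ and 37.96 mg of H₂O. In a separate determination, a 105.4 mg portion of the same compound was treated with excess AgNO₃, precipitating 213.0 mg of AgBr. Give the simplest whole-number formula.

CHBr

mol C = 0.1855 g CO₂ ÷ 44.009 g/mol = 0.0042150 mol
mol H = 2 × 0.03796 g H₂O ÷ 18.015 g/mol = 0.0042143 mol
From the AgBr data: mol Br per gram of compound = (0.2130 ÷ 187.772) ÷ 0.1054 = 0.010762 mol/g, so in the 0.3916 g combustion sample mol Br = 0.0042145 mol
Divide by the smallest (0.0042143 mol): C 1.000, H 1.000, Br 1.000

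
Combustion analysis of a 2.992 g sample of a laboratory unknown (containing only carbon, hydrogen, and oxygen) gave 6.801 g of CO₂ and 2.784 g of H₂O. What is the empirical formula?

C3H6O

mol C = 6.801 g CO₂ ÷ 44.009 g/mol = 0.15454 mol
mol H = 2 × 2.784 g H₂O ÷ 18.015 g/mol = 0.30908 mol
mass O = 2.992 − (1.8561 + 0.31155) = 0.82431 g → mol O = 0.82431 ÷ 15.999 = 0.051523 mol
Divide by the smallest (0.051523 mol): C 2.999, H 5.999, O 1.000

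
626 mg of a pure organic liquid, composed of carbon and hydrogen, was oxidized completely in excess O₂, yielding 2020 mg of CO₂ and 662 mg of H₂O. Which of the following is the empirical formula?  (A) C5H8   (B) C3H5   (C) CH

(A) C5H8

mol C = 2.02 g CO₂ ÷ 44.009 g/mol = 0.04590 mol
mol H = 2 × 0.662 g H₂O ÷ 18.015 g/mol = 0.07349 mol
Divide by the smallest (0.04590 mol): C 1.000, H 1.601
Multiplying each by 5 gives whole numbers: C 5.00, H 8.01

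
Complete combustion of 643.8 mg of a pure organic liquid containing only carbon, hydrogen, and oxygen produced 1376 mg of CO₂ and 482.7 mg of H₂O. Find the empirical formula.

mol C = 1.376 g CO₂ ÷ 44.009 g/mol = 0.031266 mol
mol H = 2 × 0.4827 g H₂O ÷ 18.015 g/mol = 0.053589 mol
mass O = 0.6438 − (0.37554 + 0.054017) = 0.21424 g → mol O = 0.21424 ÷ 15.999 = 0.013391 mol
Divide by the smallest (0.013391 mol): C 2.335, H 4.002, O 1.000
Multiplying each by 3 gives whole numbers: C 7.00, H 12.01, O 3.00

C7H12O3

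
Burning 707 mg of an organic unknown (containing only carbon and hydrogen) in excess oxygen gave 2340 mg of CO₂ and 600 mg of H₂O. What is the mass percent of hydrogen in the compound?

mol C = 2.34 g CO₂ ÷ 44.009 g/mol = 0.05317 mol
mol H = 2 × 0.600 g H₂O ÷ 18.015 g/mol = 0.06661 mol
mass % H = 0.06714 g ÷ 0.707 g × 100%

9.5%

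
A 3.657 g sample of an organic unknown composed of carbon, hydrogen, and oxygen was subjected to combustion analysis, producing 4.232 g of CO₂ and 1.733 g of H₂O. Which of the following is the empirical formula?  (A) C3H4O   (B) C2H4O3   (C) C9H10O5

mol C = 4.232 g CO₂ ÷ 44.009 g/mol = 0.096162 mol
mol H = 2 × 1.733 g H₂O ÷ 18.015 g/mol = 0.19240 mol
mass O = 3.657 − (1.1550 + 0.19393) = 2.3081 g → mol O = 2.3081 ÷ 15.999 = 0.14426 mol
Divide by the smallest (0.096162 mol): C 1.000, H 2.001, O 1.500
Multiplying each by 2 gives whole numbers: C 2.00, H 4.00, O 3.00

(B) C2H4O3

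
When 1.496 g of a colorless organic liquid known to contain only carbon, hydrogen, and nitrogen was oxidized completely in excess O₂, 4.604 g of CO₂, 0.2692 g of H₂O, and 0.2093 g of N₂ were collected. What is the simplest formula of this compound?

C7H2N

mol C = 4.604 g CO₂ ÷ 44.009 g/mol = 0.10461 mol
mol H = 2 × 0.2692 g H₂O ÷ 18.015 g/mol = 0.029886 mol
mol N = 2 × 0.2093 g N₂ ÷ 28.014 g/mol = 0.014943 mol
Divide by the smallest (0.014943 mol): C 7.001, H 2.000, N 1.000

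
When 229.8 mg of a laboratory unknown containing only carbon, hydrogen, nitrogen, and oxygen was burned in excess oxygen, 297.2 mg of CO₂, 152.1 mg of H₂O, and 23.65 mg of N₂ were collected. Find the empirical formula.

mol C = 0.2972 g CO₂ ÷ 44.009 g/mol = 0.0067532 mol
mol H = 2 × 0.1521 g H₂O ÷ 18.015 g/mol = 0.016886 mol
mol N = 2 × 0.02365 g N₂ ÷ 28.014 g/mol = 0.0016884 mol
mass O = 0.2298 − (0.081112 + 0.017021 + 0.023650) = 0.10802 g → mol O = 0.10802 ÷ 15.999 = 0.0067515 mol
Divide by the smallest (0.0016884 mol): C 4.000, H 10.001, N 1.000, O 3.999

C4H10NO4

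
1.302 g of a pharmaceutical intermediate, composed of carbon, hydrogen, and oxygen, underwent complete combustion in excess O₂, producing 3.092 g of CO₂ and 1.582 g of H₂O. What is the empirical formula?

mol C = 3.092 g CO₂ ÷ 44.009 g/mol = 0.070258 mol
mol H = 2 × 1.582 g H₂O ÷ 18.015 g/mol = 0.17563 mol
mass O = 1.302 − (0.84387 + 0.17704) = 0.28109 g → mol O = 0.28109 ÷ 15.999 = 0.017569 mol
Divide by the smallest (0.017569 mol): C 3.999, H 9.997, O 1.000

C4H10O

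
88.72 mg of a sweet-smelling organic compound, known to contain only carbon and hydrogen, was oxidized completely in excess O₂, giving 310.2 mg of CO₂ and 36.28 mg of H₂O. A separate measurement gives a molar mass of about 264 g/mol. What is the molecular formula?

mol C = 0.3102 g CO₂ ÷ 44.009 g/mol = 0.0070486 mol
mol H = 2 × 0.03628 g H₂O ÷ 18.015 g/mol = 0.0040278 mol
Divide by the smallest (0.0040278 mol): C 1.750, H 1.000
Multiplying each by 4 gives whole numbers: C 7.00, H 4.00
Empirical formula: C7H4
Empirical-formula mass = 88.11 g/mol; 264 ÷ 88.11 ≈ 3, so the molecular formula is C21H12.

C21H12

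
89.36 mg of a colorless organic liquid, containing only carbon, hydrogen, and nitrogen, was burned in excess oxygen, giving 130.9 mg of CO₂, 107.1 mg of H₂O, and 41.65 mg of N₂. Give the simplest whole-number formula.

mol C = 0.1309 g CO₂ ÷ 44.009 g/mol = 0.0029744 mol
mol H = 2 × 0.1071 g H₂O ÷ 18.015 g/mol = 0.011890 mol
mol N = 2 × 0.04165 g N₂ ÷ 28.014 g/mol = 0.0029735 mol
Divide by the smallest (0.0029735 mol): C 1.000, H 3.999, N 1.000

CH4N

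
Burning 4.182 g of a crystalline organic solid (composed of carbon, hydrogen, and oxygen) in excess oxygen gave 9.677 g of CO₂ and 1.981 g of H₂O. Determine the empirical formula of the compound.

mol C = 9.677 g CO₂ ÷ 44.009 g/mol = 0.21989 mol
mol H = 2 × 1.981 g H₂O ÷ 18.015 g/mol = 0.21993 mol
mass O = 4.182 − (2.6411 + 0.22169) = 1.3193 g → mol O = 1.3193 ÷ 15.999 = 0.082458 mol
Divide by the smallest (0.082458 mol): C 2.667, H 2.667, O 1.000
Multiplying each by 3 gives whole numbers: C 8.00, H 8.00, O 3.00

C8H8O3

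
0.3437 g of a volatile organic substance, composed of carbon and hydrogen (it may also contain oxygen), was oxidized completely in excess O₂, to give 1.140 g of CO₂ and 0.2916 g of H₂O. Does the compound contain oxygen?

mol C = 1.140 g CO₂ ÷ 44.009 g/mol = 0.025904 mol
mol H = 2 × 0.2916 g H₂O ÷ 18.015 g/mol = 0.032373 mol
C and H together account for 0.34376 g — essentially the entire 0.3437 g sample — so the compound contains no oxygen.

no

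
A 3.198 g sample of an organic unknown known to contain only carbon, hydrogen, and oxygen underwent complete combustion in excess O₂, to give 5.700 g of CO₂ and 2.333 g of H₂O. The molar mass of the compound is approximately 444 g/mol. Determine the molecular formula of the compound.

C18H36O12

mol C = 5.700 g CO₂ ÷ 44.009 g/mol = 0.12952 mol
mol H = 2 × 2.333 g H₂O ÷ 18.015 g/mol = 0.25901 mol
mass O = 3.198 − (1.5557 + 0.26108) = 1.3813 g → mol O = 1.3813 ÷ 15.999 = 0.086335 mol
Divide by the smallest (0.086335 mol): C 1.500, H 3.000, O 1.000
Multiplying each by 2 gives whole numbers: C 3.00, H 6.00, O 2.00
Empirical formula: C3H6O2
Empirical-formula mass = 74.08 g/mol; 444 ÷ 74.08 ≈ 6, so the molecular formula is C18H36O12.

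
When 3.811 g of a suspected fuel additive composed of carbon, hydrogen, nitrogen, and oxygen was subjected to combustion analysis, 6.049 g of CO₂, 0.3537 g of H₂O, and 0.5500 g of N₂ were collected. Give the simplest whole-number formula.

C7H2N2O5

mol C = 6.049 g CO₂ ÷ 44.009 g/mol = 0.13745 mol
mol H = 2 × 0.3537 g H₂O ÷ 18.015 g/mol = 0.039267 mol
mol N = 2 × 0.5500 g N₂ ÷ 28.014 g/mol = 0.039266 mol
mass O = 3.811 − (1.6509 + 0.039581 + 0.55000) = 1.5705 g → mol O = 1.5705 ÷ 15.999 = 0.098163 mol
Divide by the smallest (0.039266 mol): C 3.500, H 1.000, N 1.000, O 2.500
Multiplying each by 2 gives whole numbers: C 7.00, H 2.00, N 2.00, O 5.00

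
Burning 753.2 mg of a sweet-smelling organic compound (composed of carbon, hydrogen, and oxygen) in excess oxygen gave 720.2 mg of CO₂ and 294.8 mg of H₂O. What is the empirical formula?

mol C = 0.7202 g CO₂ ÷ 44.009 g/mol = 0.016365 mol
mol H = 2 × 0.2948 g H₂O ÷ 18.015 g/mol = 0.032728 mol
mass O = 0.7532 − (0.19656 + 0.032990) = 0.52365 g → mol O = 0.52365 ÷ 15.999 = 0.032730 mol
Divide by the smallest (0.016365 mol): C 1.000, H 2.000, O 2.000

CH2O2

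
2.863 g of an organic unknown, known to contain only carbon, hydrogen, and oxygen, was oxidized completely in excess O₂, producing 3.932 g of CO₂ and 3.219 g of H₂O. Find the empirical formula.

mol C = 3.932 g CO₂ ÷ 44.009 g/mol = 0.089345 mol
mol H = 2 × 3.219 g H₂O ÷ 18.015 g/mol = 0.35737 mol
mass O = 2.863 − (1.0731 + 0.36023) = 1.4296 g → mol O = 1.4296 ÷ 15.999 = 0.089358 mol
Divide by the smallest (0.089345 mol): C 1.000, H 4.000, O 1.000

CH4O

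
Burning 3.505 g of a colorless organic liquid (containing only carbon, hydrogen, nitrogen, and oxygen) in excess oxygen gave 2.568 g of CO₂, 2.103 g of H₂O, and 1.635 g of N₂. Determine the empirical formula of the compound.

CH4N2O

mol C = 2.568 g CO₂ ÷ 44.009 g/mol = 0.058352 mol
mol H = 2 × 2.103 g H₂O ÷ 18.015 g/mol = 0.23347 mol
mol N = 2 × 1.635 g N₂ ÷ 28.014 g/mol = 0.11673 mol
mass O = 3.505 − (0.70086 + 0.23534 + 1.6350) = 0.93380 g → mol O = 0.93380 ÷ 15.999 = 0.058366 mol
Divide by the smallest (0.058352 mol): C 1.000, H 4.001, N 2.000, O 1.000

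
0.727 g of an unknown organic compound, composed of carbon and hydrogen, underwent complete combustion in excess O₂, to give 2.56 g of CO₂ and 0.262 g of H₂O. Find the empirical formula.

mol C = 2.56 g CO₂ ÷ 44.009 g/mol = 0.05817 mol
mol H = 2 × 0.262 g H₂O ÷ 18.015 g/mol = 0.02909 mol
Divide by the smallest (0.02909 mol): C 2.000, H 1.000

C2H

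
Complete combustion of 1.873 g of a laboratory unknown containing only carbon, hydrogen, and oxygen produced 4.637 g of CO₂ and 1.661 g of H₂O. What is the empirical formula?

mol C = 4.637 g CO₂ ÷ 44.009 g/mol = 0.10536 mol
mol H = 2 × 1.661 g H₂O ÷ 18.015 g/mol = 0.18440 mol
mass O = 1.873 − (1.2655 + 0.18588) = 0.42159 g → mol O = 0.42159 ÷ 15.999 = 0.026351 mol
Divide by the smallest (0.026351 mol): C 3.999, H 6.998, O 1.000

C4H7O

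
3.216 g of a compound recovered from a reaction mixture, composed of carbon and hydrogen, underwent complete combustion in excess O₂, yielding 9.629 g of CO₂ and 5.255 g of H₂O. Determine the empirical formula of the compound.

C3H8

mol C = 9.629 g CO₂ ÷ 44.009 g/mol = 0.21880 mol
mol H = 2 × 5.255 g H₂O ÷ 18.015 g/mol = 0.58340 mol
Divide by the smallest (0.21880 mol): C 1.000, H 2.666
Multiplying each by 3 gives whole numbers: C 3.00, H 8.00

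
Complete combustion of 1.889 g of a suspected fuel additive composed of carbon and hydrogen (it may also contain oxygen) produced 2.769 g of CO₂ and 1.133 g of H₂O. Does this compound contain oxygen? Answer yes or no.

mol C = 2.769 g CO₂ ÷ 44.009 g/mol = 0.062919 mol
mol H = 2 × 1.133 g H₂O ÷ 18.015 g/mol = 0.12578 mol
C and H account for only 0.88251 g of the 1.889 g sample; the remaining 1.0065 g must be oxygen.

yes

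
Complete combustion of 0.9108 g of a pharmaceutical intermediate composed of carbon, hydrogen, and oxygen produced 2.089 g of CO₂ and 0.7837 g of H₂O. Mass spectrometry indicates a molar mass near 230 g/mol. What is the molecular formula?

C12H22O4

mol C = 2.089 g CO₂ ÷ 44.009 g/mol = 0.047468 mol
mol H = 2 × 0.7837 g H₂O ÷ 18.015 g/mol = 0.087005 mol
mass O = 0.9108 − (0.57013 + 0.087701) = 0.25297 g → mol O = 0.25297 ÷ 15.999 = 0.015811 mol
Divide by the smallest (0.015811 mol): C 3.002, H 5.503, O 1.000
Multiplying each by 2 gives whole numbers: C 6.00, H 11.01, O 2.00
Empirical formula: C6H11O2
Empirical-formula mass = 115.15 g/mol; 230 ÷ 115.15 ≈ 2, so the molecular formula is C12H22O4.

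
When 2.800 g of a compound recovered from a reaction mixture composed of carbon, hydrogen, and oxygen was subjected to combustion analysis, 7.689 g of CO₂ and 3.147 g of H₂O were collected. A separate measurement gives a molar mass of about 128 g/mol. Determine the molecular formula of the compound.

mol C = 7.689 g CO₂ ÷ 44.009 g/mol = 0.17471 mol
mol H = 2 × 3.147 g H₂O ÷ 18.015 g/mol = 0.34938 mol
mass O = 2.800 − (2.0985 + 0.35217) = 0.34934 g → mol O = 0.34934 ÷ 15.999 = 0.021835 mol
Divide by the smallest (0.021835 mol): C 8.002, H 16.001, O 1.000
Empirical formula: C8H16O
Empirical-formula mass = 128.22 g/mol; 128 ÷ 128.22 ≈ 1, so the molecular formula is C8H16O.

C8H16O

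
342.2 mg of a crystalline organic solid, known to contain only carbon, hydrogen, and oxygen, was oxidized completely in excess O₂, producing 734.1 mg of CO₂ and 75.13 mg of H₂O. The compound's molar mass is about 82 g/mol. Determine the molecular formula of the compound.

mol C = 0.7341 g CO₂ ÷ 44.009 g/mol = 0.016681 mol
mol H = 2 × 0.07513 g H₂O ÷ 18.015 g/mol = 0.0083408 mol
mass O = 0.3422 − (0.20035 + 0.0084076) = 0.13344 g → mol O = 0.13344 ÷ 15.999 = 0.0083406 mol
Divide by the smallest (0.0083406 mol): C 2.000, H 1.000, O 1.000
Empirical formula: C2HO
Empirical-formula mass = 41.03 g/mol; 82 ÷ 41.03 ≈ 2, so the molecular formula is C4H2O2.

C4H2O2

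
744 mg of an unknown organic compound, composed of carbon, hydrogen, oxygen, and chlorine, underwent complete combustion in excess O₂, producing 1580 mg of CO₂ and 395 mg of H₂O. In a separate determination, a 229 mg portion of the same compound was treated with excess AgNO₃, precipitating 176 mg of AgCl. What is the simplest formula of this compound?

C9H11ClO2

mol C = 1.58 g CO₂ ÷ 44.009 g/mol = 0.03590 mol
mol H = 2 × 0.395 g H₂O ÷ 18.015 g/mol = 0.04385 mol
From the AgCl data: mol Cl per gram of compound = (0.176 ÷ 143.318) ÷ 0.229 = 0.005363 mol/g, so in the 0.744 g combustion sample mol Cl = 0.003990 mol
mass O = 0.744 − (0.4312 + 0.04420 + 0.1414) = 0.1271 g → mol O = 0.1271 ÷ 15.999 = 0.007947 mol
Divide by the smallest (0.003990 mol): C 8.998, H 10.991, Cl 1.000, O 1.992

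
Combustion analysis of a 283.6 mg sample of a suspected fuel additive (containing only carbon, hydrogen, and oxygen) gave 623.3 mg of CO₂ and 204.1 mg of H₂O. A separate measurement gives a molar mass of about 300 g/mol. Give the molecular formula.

mol C = 0.6233 g CO₂ ÷ 44.009 g/mol = 0.014163 mol
mol H = 2 × 0.2041 g H₂O ÷ 18.015 g/mol = 0.022659 mol
mass O = 0.2836 − (0.17011 + 0.022840) = 0.090648 g → mol O = 0.090648 ÷ 15.999 = 0.0056658 mol
Divide by the smallest (0.0056658 mol): C 2.500, H 3.999, O 1.000
Multiplying each by 2 gives whole numbers: C 5.00, H 8.00, O 2.00
Empirical formula: C5H8O2
Empirical-formula mass = 100.12 g/mol; 300 ÷ 100.12 ≈ 3, so the molecular formula is C15H24O6.

C15H24O6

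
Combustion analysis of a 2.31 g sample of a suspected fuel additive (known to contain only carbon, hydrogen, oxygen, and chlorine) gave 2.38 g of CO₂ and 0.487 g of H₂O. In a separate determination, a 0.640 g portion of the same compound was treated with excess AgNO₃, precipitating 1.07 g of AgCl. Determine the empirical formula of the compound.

mol C = 2.38 g CO₂ ÷ 44.009 g/mol = 0.05408 mol
mol H = 2 × 0.487 g H₂O ÷ 18.015 g/mol = 0.05407 mol
From the AgCl data: mol Cl per gram of compound = (1.07 ÷ 143.318) ÷ 0.640 = 0.01167 mol/g, so in the 2.31 g combustion sample mol Cl = 0.02695 mol
mass O = 2.31 − (0.6496 + 0.05450 + 0.9553) = 0.6507 g → mol O = 0.6507 ÷ 15.999 = 0.04067 mol
Divide by the smallest (0.02695 mol): C 2.007, H 2.006, Cl 1.000, O 1.509
Multiplying each by 2 gives whole numbers: C 4.01, H 4.01, Cl 2.00, O 3.02

C4H4Cl2O3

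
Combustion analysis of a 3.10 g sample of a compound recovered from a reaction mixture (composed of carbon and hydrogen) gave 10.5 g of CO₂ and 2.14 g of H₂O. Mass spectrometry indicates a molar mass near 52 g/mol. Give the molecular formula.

C4H4

mol C = 10.5 g CO₂ ÷ 44.009 g/mol = 0.2386 mol
mol H = 2 × 2.14 g H₂O ÷ 18.015 g/mol = 0.2376 mol
Divide by the smallest (0.2376 mol): C 1.004, H 1.000
Empirical formula: CH
Empirical-formula mass = 13.02 g/mol; 52 ÷ 13.02 ≈ 4, so the molecular formula is C4H4.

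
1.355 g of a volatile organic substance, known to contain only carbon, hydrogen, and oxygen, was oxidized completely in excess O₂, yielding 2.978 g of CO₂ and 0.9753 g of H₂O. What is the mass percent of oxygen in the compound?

mol C = 2.978 g CO₂ ÷ 44.009 g/mol = 0.067668 mol
mol H = 2 × 0.9753 g H₂O ÷ 18.015 g/mol = 0.10828 mol
mass O = 1.355 − (0.81276 + 0.10914) = 0.43310 g → mol O = 0.43310 ÷ 15.999 = 0.027070 mol
mass % O = 0.43310 g ÷ 1.355 g × 100%

31.96%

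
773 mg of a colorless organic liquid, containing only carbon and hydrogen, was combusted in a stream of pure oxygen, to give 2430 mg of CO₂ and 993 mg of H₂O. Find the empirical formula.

mol C = 2.43 g CO₂ ÷ 44.009 g/mol = 0.05522 mol
mol H = 2 × 0.993 g H₂O ÷ 18.015 g/mol = 0.1102 mol
Divide by the smallest (0.05522 mol): C 1.000, H 1.997

CH2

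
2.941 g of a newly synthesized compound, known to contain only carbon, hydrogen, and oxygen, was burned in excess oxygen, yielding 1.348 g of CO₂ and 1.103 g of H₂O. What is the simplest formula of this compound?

mol C = 1.348 g CO₂ ÷ 44.009 g/mol = 0.030630 mol
mol H = 2 × 1.103 g H₂O ÷ 18.015 g/mol = 0.12245 mol
mass O = 2.941 − (0.36790 + 0.12343) = 2.4497 g → mol O = 2.4497 ÷ 15.999 = 0.15311 mol
Divide by the smallest (0.030630 mol): C 1.000, H 3.998, O 4.999

CH4O5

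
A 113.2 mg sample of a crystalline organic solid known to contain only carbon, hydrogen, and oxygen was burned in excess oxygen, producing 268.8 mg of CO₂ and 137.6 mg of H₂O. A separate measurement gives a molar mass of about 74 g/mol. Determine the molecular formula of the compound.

C4H10O

mol C = 0.2688 g CO₂ ÷ 44.009 g/mol = 0.0061078 mol
mol H = 2 × 0.1376 g H₂O ÷ 18.015 g/mol = 0.015276 mol
mass O = 0.1132 − (0.073361 + 0.015398) = 0.024440 g → mol O = 0.024440 ÷ 15.999 = 0.0015276 mol
Divide by the smallest (0.0015276 mol): C 3.998, H 10.000, O 1.000
Empirical formula: C4H10O
Empirical-formula mass = 74.12 g/mol; 74 ÷ 74.12 ≈ 1, so the molecular formula is C4H10O.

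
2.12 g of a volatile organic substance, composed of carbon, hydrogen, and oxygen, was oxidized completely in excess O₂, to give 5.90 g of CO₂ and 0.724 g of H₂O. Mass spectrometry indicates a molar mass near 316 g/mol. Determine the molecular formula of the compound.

C20H12O4

mol C = 5.90 g CO₂ ÷ 44.009 g/mol = 0.1341 mol
mol H = 2 × 0.724 g H₂O ÷ 18.015 g/mol = 0.08038 mol
mass O = 2.12 − (1.610 + 0.08102) = 0.4287 g → mol O = 0.4287 ÷ 15.999 = 0.02680 mol
Divide by the smallest (0.02680 mol): C 5.003, H 2.999, O 1.000
Empirical formula: C5H3O
Empirical-formula mass = 79.08 g/mol; 316 ÷ 79.08 ≈ 4, so the molecular formula is C20H12O4.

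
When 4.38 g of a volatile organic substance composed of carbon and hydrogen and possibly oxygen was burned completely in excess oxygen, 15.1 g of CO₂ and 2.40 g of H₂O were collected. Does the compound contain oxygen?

no

mol C = 15.1 g CO₂ ÷ 44.009 g/mol = 0.3431 mol
mol H = 2 × 2.40 g H₂O ÷ 18.015 g/mol = 0.2664 mol
C and H together account for 4.390 g — essentially the entire 4.38 g sample — so the compound contains no oxygen.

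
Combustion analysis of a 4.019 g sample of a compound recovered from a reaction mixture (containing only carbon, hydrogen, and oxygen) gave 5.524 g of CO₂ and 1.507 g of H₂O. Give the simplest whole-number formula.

mol C = 5.524 g CO₂ ÷ 44.009 g/mol = 0.12552 mol
mol H = 2 × 1.507 g H₂O ÷ 18.015 g/mol = 0.16731 mol
mass O = 4.019 − (1.5076 + 0.16864) = 2.3427 g → mol O = 2.3427 ÷ 15.999 = 0.14643 mol
Divide by the smallest (0.12552 mol): C 1.000, H 1.333, O 1.167
Multiplying each by 6 gives whole numbers: C 6.00, H 8.00, O 7.00

C6H8O7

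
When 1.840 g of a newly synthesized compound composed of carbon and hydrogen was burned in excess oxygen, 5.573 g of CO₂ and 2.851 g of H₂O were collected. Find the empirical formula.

mol C = 5.573 g CO₂ ÷ 44.009 g/mol = 0.12663 mol
mol H = 2 × 2.851 g H₂O ÷ 18.015 g/mol = 0.31651 mol
Divide by the smallest (0.12663 mol): C 1.000, H 2.499
Multiplying each by 2 gives whole numbers: C 2.00, H 5.00

C2H5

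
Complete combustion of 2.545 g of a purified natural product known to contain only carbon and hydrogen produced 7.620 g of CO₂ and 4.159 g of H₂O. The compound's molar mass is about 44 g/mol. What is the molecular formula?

mol C = 7.620 g CO₂ ÷ 44.009 g/mol = 0.17315 mol
mol H = 2 × 4.159 g H₂O ÷ 18.015 g/mol = 0.46173 mol
Divide by the smallest (0.17315 mol): C 1.000, H 2.667
Multiplying each by 3 gives whole numbers: C 3.00, H 8.00
Empirical formula: C3H8
Empirical-formula mass = 44.10 g/mol; 44 ÷ 44.10 ≈ 1, so the molecular formula is C3H8.

C3H8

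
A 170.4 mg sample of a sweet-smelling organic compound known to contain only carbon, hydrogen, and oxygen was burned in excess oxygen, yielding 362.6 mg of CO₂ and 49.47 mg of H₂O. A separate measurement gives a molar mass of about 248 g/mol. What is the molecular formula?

C12H8O6

mol C = 0.3626 g CO₂ ÷ 44.009 g/mol = 0.0082392 mol
mol H = 2 × 0.04947 g H₂O ÷ 18.015 g/mol = 0.0054921 mol
mass O = 0.1704 − (0.098961 + 0.0055360) = 0.065903 g → mol O = 0.065903 ÷ 15.999 = 0.0041192 mol
Divide by the smallest (0.0041192 mol): C 2.000, H 1.333, O 1.000
Multiplying each by 3 gives whole numbers: C 6.00, H 4.00, O 3.00
Empirical formula: C6H4O3
Empirical-formula mass = 124.09 g/mol; 248 ÷ 124.09 ≈ 2, so the molecular formula is C12H8O6.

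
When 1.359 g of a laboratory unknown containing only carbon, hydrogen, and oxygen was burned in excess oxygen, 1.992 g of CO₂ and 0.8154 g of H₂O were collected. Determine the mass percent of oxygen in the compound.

mol C = 1.992 g CO₂ ÷ 44.009 g/mol = 0.045263 mol
mol H = 2 × 0.8154 g H₂O ÷ 18.015 g/mol = 0.090525 mol
mass O = 1.359 − (0.54366 + 0.091249) = 0.72409 g → mol O = 0.72409 ÷ 15.999 = 0.045259 mol
mass % O = 0.72409 g ÷ 1.359 g × 100%

53.28%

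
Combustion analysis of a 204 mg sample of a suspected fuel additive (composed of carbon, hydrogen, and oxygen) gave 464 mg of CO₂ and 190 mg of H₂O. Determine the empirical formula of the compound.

mol C = 0.464 g CO₂ ÷ 44.009 g/mol = 0.01054 mol
mol H = 2 × 0.190 g H₂O ÷ 18.015 g/mol = 0.02109 mol
mass O = 0.204 − (0.1266 + 0.02126) = 0.05610 g → mol O = 0.05610 ÷ 15.999 = 0.003507 mol
Divide by the smallest (0.003507 mol): C 3.007, H 6.015, O 1.000

C3H6O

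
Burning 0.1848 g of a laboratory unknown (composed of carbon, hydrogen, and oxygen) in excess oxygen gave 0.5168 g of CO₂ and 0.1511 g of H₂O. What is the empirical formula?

mol C = 0.5168 g CO₂ ÷ 44.009 g/mol = 0.011743 mol
mol H = 2 × 0.1511 g H₂O ÷ 18.015 g/mol = 0.016775 mol
mass O = 0.1848 − (0.14105 + 0.016909) = 0.026845 g → mol O = 0.026845 ÷ 15.999 = 0.0016779 mol
Divide by the smallest (0.0016779 mol): C 6.999, H 9.997, O 1.000

C7H10O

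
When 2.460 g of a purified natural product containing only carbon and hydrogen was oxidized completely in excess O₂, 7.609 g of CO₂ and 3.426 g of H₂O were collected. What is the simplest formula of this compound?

C5H11

mol C = 7.609 g CO₂ ÷ 44.009 g/mol = 0.17290 mol
mol H = 2 × 3.426 g H₂O ÷ 18.015 g/mol = 0.38035 mol
Divide by the smallest (0.17290 mol): C 1.000, H 2.200
Multiplying each by 5 gives whole numbers: C 5.00, H 11.00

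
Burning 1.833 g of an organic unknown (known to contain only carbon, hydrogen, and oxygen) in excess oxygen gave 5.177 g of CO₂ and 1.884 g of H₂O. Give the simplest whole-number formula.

mol C = 5.177 g CO₂ ÷ 44.009 g/mol = 0.11764 mol
mol H = 2 × 1.884 g H₂O ÷ 18.015 g/mol = 0.20916 mol
mass O = 1.833 − (1.4129 + 0.21083) = 0.20925 g → mol O = 0.20925 ÷ 15.999 = 0.013079 mol
Divide by the smallest (0.013079 mol): C 8.994, H 15.992, O 1.000

C9H16O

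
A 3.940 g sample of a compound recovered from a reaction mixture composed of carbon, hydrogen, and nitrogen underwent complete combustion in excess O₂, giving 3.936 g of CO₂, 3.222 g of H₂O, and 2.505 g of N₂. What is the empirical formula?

mol C = 3.936 g CO₂ ÷ 44.009 g/mol = 0.089436 mol
mol H = 2 × 3.222 g H₂O ÷ 18.015 g/mol = 0.35770 mol
mol N = 2 × 2.505 g N₂ ÷ 28.014 g/mol = 0.17884 mol
Divide by the smallest (0.089436 mol): C 1.000, H 4.000, N 2.000

CH4N2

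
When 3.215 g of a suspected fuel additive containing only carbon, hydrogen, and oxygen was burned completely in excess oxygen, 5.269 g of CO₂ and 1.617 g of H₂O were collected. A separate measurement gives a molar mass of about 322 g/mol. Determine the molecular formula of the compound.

C12H18O10

mol C = 5.269 g CO₂ ÷ 44.009 g/mol = 0.11973 mol
mol H = 2 × 1.617 g H₂O ÷ 18.015 g/mol = 0.17952 mol
mass O = 3.215 − (1.4380 + 0.18095) = 1.5960 g → mol O = 1.5960 ÷ 15.999 = 0.099758 mol
Divide by the smallest (0.099758 mol): C 1.200, H 1.800, O 1.000
Multiplying each by 5 gives whole numbers: C 6.00, H 9.00, O 5.00
Empirical formula: C6H9O5
Empirical-formula mass = 161.13 g/mol; 322 ÷ 161.13 ≈ 2, so the molecular formula is C12H18O10.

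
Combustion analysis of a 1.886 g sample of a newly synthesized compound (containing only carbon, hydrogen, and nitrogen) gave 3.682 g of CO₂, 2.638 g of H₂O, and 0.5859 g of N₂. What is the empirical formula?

mol C = 3.682 g CO₂ ÷ 44.009 g/mol = 0.083665 mol
mol H = 2 × 2.638 g H₂O ÷ 18.015 g/mol = 0.29287 mol
mol N = 2 × 0.5859 g N₂ ÷ 28.014 g/mol = 0.041829 mol
Divide by the smallest (0.041829 mol): C 2.000, H 7.002, N 1.000

C2H7N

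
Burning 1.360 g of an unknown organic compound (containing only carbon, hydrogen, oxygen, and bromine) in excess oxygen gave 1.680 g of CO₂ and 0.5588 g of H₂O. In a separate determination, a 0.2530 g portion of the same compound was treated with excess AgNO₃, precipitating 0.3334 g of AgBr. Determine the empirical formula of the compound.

mol C = 1.680 g CO₂ ÷ 44.009 g/mol = 0.038174 mol
mol H = 2 × 0.5588 g H₂O ÷ 18.015 g/mol = 0.062037 mol
From the AgBr data: mol Br per gram of compound = (0.3334 ÷ 187.772) ÷ 0.2530 = 0.0070180 mol/g, so in the 1.360 g combustion sample mol Br = 0.0095445 mol
mass O = 1.360 − (0.45851 + 0.062533 + 0.76264) = 0.076315 g → mol O = 0.076315 ÷ 15.999 = 0.0047700 mol
Divide by the smallest (0.0047700 mol): C 8.003, H 13.006, Br 2.001, O 1.000

C8H13Br2O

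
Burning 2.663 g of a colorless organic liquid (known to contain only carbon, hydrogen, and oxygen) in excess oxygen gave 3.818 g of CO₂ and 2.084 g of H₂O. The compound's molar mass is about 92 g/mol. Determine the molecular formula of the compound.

mol C = 3.818 g CO₂ ÷ 44.009 g/mol = 0.086755 mol
mol H = 2 × 2.084 g H₂O ÷ 18.015 g/mol = 0.23136 mol
mass O = 2.663 − (1.0420 + 0.23321) = 1.3878 g → mol O = 1.3878 ÷ 15.999 = 0.086741 mol
Divide by the smallest (0.086741 mol): C 1.000, H 2.667, O 1.000
Multiplying each by 3 gives whole numbers: C 3.00, H 8.00, O 3.00
Empirical formula: C3H8O3
Empirical-formula mass = 92.09 g/mol; 92 ÷ 92.09 ≈ 1, so the molecular formula is C3H8O3.

C3H8O3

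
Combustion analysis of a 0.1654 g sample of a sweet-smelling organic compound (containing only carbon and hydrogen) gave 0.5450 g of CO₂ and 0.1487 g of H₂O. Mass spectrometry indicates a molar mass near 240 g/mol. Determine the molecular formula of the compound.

mol C = 0.5450 g CO₂ ÷ 44.009 g/mol = 0.012384 mol
mol H = 2 × 0.1487 g H₂O ÷ 18.015 g/mol = 0.016508 mol
Divide by the smallest (0.012384 mol): C 1.000, H 1.333
Multiplying each by 3 gives whole numbers: C 3.00, H 4.00
Empirical formula: C3H4
Empirical-formula mass = 40.06 g/mol; 240 ÷ 40.06 ≈ 6, so the molecular formula is C18H24.

C18H24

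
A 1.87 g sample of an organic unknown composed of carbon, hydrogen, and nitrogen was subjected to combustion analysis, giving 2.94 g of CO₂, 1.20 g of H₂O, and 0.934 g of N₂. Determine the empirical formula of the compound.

CH2N

mol C = 2.94 g CO₂ ÷ 44.009 g/mol = 0.06680 mol
mol H = 2 × 1.20 g H₂O ÷ 18.015 g/mol = 0.1332 mol
mol N = 2 × 0.934 g N₂ ÷ 28.014 g/mol = 0.06668 mol
Divide by the smallest (0.06668 mol): C 1.002, H 1.998, N 1.000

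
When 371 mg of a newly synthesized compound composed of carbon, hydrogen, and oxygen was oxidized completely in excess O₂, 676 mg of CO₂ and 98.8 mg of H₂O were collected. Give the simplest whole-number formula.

mol C = 0.676 g CO₂ ÷ 44.009 g/mol = 0.01536 mol
mol H = 2 × 0.0988 g H₂O ÷ 18.015 g/mol = 0.01097 mol
mass O = 0.371 − (0.1845 + 0.01106) = 0.1754 g → mol O = 0.1754 ÷ 15.999 = 0.01097 mol
Divide by the smallest (0.01097 mol): C 1.401, H 1.000, O 1.000
Multiplying each by 5 gives whole numbers: C 7.00, H 5.00, O 5.00

C7H5O5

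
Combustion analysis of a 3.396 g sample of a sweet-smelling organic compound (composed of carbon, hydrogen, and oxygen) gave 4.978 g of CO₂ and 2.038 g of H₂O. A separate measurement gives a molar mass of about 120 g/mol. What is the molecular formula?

C4H8O4

mol C = 4.978 g CO₂ ÷ 44.009 g/mol = 0.11311 mol
mol H = 2 × 2.038 g H₂O ÷ 18.015 g/mol = 0.22626 mol
mass O = 3.396 − (1.3586 + 0.22807) = 1.8093 g → mol O = 1.8093 ÷ 15.999 = 0.11309 mol
Divide by the smallest (0.11309 mol): C 1.000, H 2.001, O 1.000
Empirical formula: CH2O
Empirical-formula mass = 30.03 g/mol; 120 ÷ 30.03 ≈ 4, so the molecular formula is C4H8O4.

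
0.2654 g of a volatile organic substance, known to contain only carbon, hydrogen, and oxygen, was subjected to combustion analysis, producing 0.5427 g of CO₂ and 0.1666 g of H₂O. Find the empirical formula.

C2H3O

mol C = 0.5427 g CO₂ ÷ 44.009 g/mol = 0.012332 mol
mol H = 2 × 0.1666 g H₂O ÷ 18.015 g/mol = 0.018496 mol
mass O = 0.2654 − (0.14811 + 0.018644) = 0.098642 g → mol O = 0.098642 ÷ 15.999 = 0.0061655 mol
Divide by the smallest (0.0061655 mol): C 2.000, H 3.000, O 1.000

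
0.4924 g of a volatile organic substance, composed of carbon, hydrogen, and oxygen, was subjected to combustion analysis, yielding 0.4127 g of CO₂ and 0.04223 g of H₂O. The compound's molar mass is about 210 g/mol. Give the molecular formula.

mol C = 0.4127 g CO₂ ÷ 44.009 g/mol = 0.0093776 mol
mol H = 2 × 0.04223 g H₂O ÷ 18.015 g/mol = 0.0046883 mol
mass O = 0.4924 − (0.11263 + 0.0047258) = 0.37504 g → mol O = 0.37504 ÷ 15.999 = 0.023441 mol
Divide by the smallest (0.0046883 mol): C 2.000, H 1.000, O 5.000
Empirical formula: C2HO5
Empirical-formula mass = 105.03 g/mol; 210 ÷ 105.03 ≈ 2, so the molecular formula is C4H2O10.

C4H2O10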